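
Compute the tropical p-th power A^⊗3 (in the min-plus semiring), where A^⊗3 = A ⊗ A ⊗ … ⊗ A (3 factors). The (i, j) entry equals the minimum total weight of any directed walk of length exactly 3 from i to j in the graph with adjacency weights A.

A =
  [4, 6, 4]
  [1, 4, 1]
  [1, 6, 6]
A^⊗3 =
  [8, 11, 9]
  [6, 8, 6]
  [6, 11, 8]

Each entry (A^⊗3)_ij equals the minimum over all length-3 walks i = v_0 → v_1 → … → v_3 = j of Σ_t A[v_t][v_{t+1}]. For example, for (i, j) = (0, 2) we minimise over 9 possible intermediate vertex sequences; the minimum is 9, attained along the walk 0 → 2 → 0 → 2.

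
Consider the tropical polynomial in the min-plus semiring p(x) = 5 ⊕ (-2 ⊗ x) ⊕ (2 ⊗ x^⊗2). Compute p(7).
p(7) = 5

A tropical monomial a ⊗ x^⊗i evaluates to a + i · x. Evaluating each term at x = 7:
  Term 0 contributes 5 + 0 · 7 = 5
  Term 1 contributes -2 + 1 · 7 = 5
  Term 2 contributes 2 + 2 · 7 = 16
p(7) = ⊕ of these = min[5, 5, 16] = 5.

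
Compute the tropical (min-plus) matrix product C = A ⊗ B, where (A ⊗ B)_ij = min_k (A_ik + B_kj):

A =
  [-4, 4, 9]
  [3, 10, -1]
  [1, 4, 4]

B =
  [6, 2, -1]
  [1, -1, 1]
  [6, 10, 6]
A ⊗ B =
  [2, -2, -5]
  [5, 5, 2]
  [5, 3, 0]

Apply the min-plus product entry-by-entry:
  C[0][0] = min over k of (A[0][0] + B[0][0] = -4 + 6 = 2, A[0][1] + B[1][0] = 4 + 1 = 5, A[0][2] + B[2][0] = 9 + 6 = 15) = 2 (attained at k = 0)
  C[0][1] = min over k of (A[0][0] + B[0][1] = -4 + 2 = -2, A[0][1] + B[1][1] = 4 + -1 = 3, A[0][2] + B[2][1] = 9 + 10 = 19) = -2 (attained at k = 0)
  C[0][2] = min over k of (A[0][0] + B[0][2] = -4 + -1 = -5, A[0][1] + B[1][2] = 4 + 1 = 5, A[0][2] + B[2][2] = 9 + 6 = 15) = -5 (attained at k = 0)
  C[1][0] = min over k of (A[1][0] + B[0][0] = 3 + 6 = 9, A[1][1] + B[1][0] = 10 + 1 = 11, A[1][2] + B[2][0] = -1 + 6 = 5) = 5 (attained at k = 2)
  C[1][1] = min over k of (A[1][0] + B[0][1] = 3 + 2 = 5, A[1][1] + B[1][1] = 10 + -1 = 9, A[1][2] + B[2][1] = -1 + 10 = 9) = 5 (attained at k = 0)
  C[1][2] = min over k of (A[1][0] + B[0][2] = 3 + -1 = 2, A[1][1] + B[1][2] = 10 + 1 = 11, A[1][2] + B[2][2] = -1 + 6 = 5) = 2 (attained at k = 0)
  C[2][0] = min over k of (A[2][0] + B[0][0] = 1 + 6 = 7, A[2][1] + B[1][0] = 4 + 1 = 5, A[2][2] + B[2][0] = 4 + 6 = 10) = 5 (attained at k = 1)
  C[2][1] = min over k of (A[2][0] + B[0][1] = 1 + 2 = 3, A[2][1] + B[1][1] = 4 + -1 = 3, A[2][2] + B[2][1] = 4 + 10 = 14) = 3 (attained at k = 0)
  C[2][2] = min over k of (A[2][0] + B[0][2] = 1 + -1 = 0, A[2][1] + B[1][2] = 4 + 1 = 5, A[2][2] + B[2][2] = 4 + 6 = 10) = 0 (attained at k = 0)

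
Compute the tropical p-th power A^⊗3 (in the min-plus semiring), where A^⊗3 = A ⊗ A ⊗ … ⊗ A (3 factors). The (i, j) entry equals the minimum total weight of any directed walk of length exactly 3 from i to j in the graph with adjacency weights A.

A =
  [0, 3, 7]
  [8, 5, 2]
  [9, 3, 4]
A^⊗3 =
  [0, 3, 5]
  [8, 9, 7]
  [9, 8, 9]

Each entry (A^⊗3)_ij equals the minimum over all length-3 walks i = v_0 → v_1 → … → v_3 = j of Σ_t A[v_t][v_{t+1}]. For example, for (i, j) = (0, 2) we minimise over 9 possible intermediate vertex sequences; the minimum is 5, attained along the walk 0 → 0 → 1 → 2.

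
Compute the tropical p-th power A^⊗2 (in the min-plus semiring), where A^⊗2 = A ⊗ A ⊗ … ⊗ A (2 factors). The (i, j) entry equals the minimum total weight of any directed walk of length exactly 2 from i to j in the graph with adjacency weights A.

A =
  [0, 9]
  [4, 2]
A^⊗2 =
  [0, 9]
  [4, 4]

Each entry (A^⊗2)_ij equals the minimum over all length-2 walks i = v_0 → v_1 → … → v_2 = j of Σ_t A[v_t][v_{t+1}]. For example, for (i, j) = (0, 1) we minimise over 2 possible intermediate vertex sequences; the minimum is 9, attained along the walk 0 → 0 → 1.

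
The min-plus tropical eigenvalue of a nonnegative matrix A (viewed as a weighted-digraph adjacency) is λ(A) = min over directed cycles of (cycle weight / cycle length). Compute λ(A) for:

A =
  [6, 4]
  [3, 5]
λ(A) = 7/2

Enumerate directed cycles and compute their means (weight / length). Sample:
  cycle 0 → 0: weight = 6, length = 1, mean = 6/1 ≈ 6.000
  cycle 1 → 1: weight = 5, length = 1, mean = 5/1 ≈ 5.000
  cycle 0 → 1 → 0: weight = 7, length = 2, mean = 7/2 ≈ 3.500
  cycle 1 → 0 → 1: weight = 7, length = 2, mean = 7/2 ≈ 3.500
Minimum mean = 3.500, attained e.g. along the cycle 0 → 1 → 0 with weight 7 and length 2. So λ(A) = 7/2 = 7/2.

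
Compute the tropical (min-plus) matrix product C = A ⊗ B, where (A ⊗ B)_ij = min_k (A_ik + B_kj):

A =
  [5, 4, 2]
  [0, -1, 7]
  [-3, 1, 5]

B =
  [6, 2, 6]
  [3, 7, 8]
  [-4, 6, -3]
A ⊗ B =
  [-2, 7, -1]
  [2, 2, 4]
  [1, -1, 2]

Apply the min-plus product entry-by-entry:
  C[0][0] = min over k of (A[0][0] + B[0][0] = 5 + 6 = 11, A[0][1] + B[1][0] = 4 + 3 = 7, A[0][2] + B[2][0] = 2 + -4 = -2) = -2 (attained at k = 2)
  C[0][1] = min over k of (A[0][0] + B[0][1] = 5 + 2 = 7, A[0][1] + B[1][1] = 4 + 7 = 11, A[0][2] + B[2][1] = 2 + 6 = 8) = 7 (attained at k = 0)
  C[0][2] = min over k of (A[0][0] + B[0][2] = 5 + 6 = 11, A[0][1] + B[1][2] = 4 + 8 = 12, A[0][2] + B[2][2] = 2 + -3 = -1) = -1 (attained at k = 2)
  C[1][0] = min over k of (A[1][0] + B[0][0] = 0 + 6 = 6, A[1][1] + B[1][0] = -1 + 3 = 2, A[1][2] + B[2][0] = 7 + -4 = 3) = 2 (attained at k = 1)
  C[1][1] = min over k of (A[1][0] + B[0][1] = 0 + 2 = 2, A[1][1] + B[1][1] = -1 + 7 = 6, A[1][2] + B[2][1] = 7 + 6 = 13) = 2 (attained at k = 0)
  C[1][2] = min over k of (A[1][0] + B[0][2] = 0 + 6 = 6, A[1][1] + B[1][2] = -1 + 8 = 7, A[1][2] + B[2][2] = 7 + -3 = 4) = 4 (attained at k = 2)
  C[2][0] = min over k of (A[2][0] + B[0][0] = -3 + 6 = 3, A[2][1] + B[1][0] = 1 + 3 = 4, A[2][2] + B[2][0] = 5 + -4 = 1) = 1 (attained at k = 2)
  C[2][1] = min over k of (A[2][0] + B[0][1] = -3 + 2 = -1, A[2][1] + B[1][1] = 1 + 7 = 8, A[2][2] + B[2][1] = 5 + 6 = 11) = -1 (attained at k = 0)
  C[2][2] = min over k of (A[2][0] + B[0][2] = -3 + 6 = 3, A[2][1] + B[1][2] = 1 + 8 = 9, A[2][2] + B[2][2] = 5 + -3 = 2) = 2 (attained at k = 2)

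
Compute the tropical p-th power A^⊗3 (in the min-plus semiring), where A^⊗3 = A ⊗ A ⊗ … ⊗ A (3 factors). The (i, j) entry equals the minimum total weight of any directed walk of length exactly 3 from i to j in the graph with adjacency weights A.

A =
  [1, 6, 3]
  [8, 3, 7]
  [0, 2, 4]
A^⊗3 =
  [3, 6, 5]
  [8, 9, 10]
  [2, 5, 4]

Each entry (A^⊗3)_ij equals the minimum over all length-3 walks i = v_0 → v_1 → … → v_3 = j of Σ_t A[v_t][v_{t+1}]. For example, for (i, j) = (0, 2) we minimise over 9 possible intermediate vertex sequences; the minimum is 5, attained along the walk 0 → 0 → 0 → 2.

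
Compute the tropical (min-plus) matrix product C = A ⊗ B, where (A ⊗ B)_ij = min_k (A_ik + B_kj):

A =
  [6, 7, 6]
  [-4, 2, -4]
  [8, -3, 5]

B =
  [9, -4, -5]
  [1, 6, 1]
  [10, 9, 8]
A ⊗ B =
  [8, 2, 1]
  [3, -8, -9]
  [-2, 3, -2]

Apply the min-plus product entry-by-entry:
  C[0][0] = min over k of (A[0][0] + B[0][0] = 6 + 9 = 15, A[0][1] + B[1][0] = 7 + 1 = 8, A[0][2] + B[2][0] = 6 + 10 = 16) = 8 (attained at k = 1)
  C[0][1] = min over k of (A[0][0] + B[0][1] = 6 + -4 = 2, A[0][1] + B[1][1] = 7 + 6 = 13, A[0][2] + B[2][1] = 6 + 9 = 15) = 2 (attained at k = 0)
  C[0][2] = min over k of (A[0][0] + B[0][2] = 6 + -5 = 1, A[0][1] + B[1][2] = 7 + 1 = 8, A[0][2] + B[2][2] = 6 + 8 = 14) = 1 (attained at k = 0)
  C[1][0] = min over k of (A[1][0] + B[0][0] = -4 + 9 = 5, A[1][1] + B[1][0] = 2 + 1 = 3, A[1][2] + B[2][0] = -4 + 10 = 6) = 3 (attained at k = 1)
  C[1][1] = min over k of (A[1][0] + B[0][1] = -4 + -4 = -8, A[1][1] + B[1][1] = 2 + 6 = 8, A[1][2] + B[2][1] = -4 + 9 = 5) = -8 (attained at k = 0)
  C[1][2] = min over k of (A[1][0] + B[0][2] = -4 + -5 = -9, A[1][1] + B[1][2] = 2 + 1 = 3, A[1][2] + B[2][2] = -4 + 8 = 4) = -9 (attained at k = 0)
  C[2][0] = min over k of (A[2][0] + B[0][0] = 8 + 9 = 17, A[2][1] + B[1][0] = -3 + 1 = -2, A[2][2] + B[2][0] = 5 + 10 = 15) = -2 (attained at k = 1)
  C[2][1] = min over k of (A[2][0] + B[0][1] = 8 + -4 = 4, A[2][1] + B[1][1] = -3 + 6 = 3, A[2][2] + B[2][1] = 5 + 9 = 14) = 3 (attained at k = 1)
  C[2][2] = min over k of (A[2][0] + B[0][2] = 8 + -5 = 3, A[2][1] + B[1][2] = -3 + 1 = -2, A[2][2] + B[2][2] = 5 + 8 = 13) = -2 (attained at k = 1)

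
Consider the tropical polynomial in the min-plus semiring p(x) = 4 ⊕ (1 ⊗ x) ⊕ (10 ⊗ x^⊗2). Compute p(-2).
p(-2) = -1

A tropical monomial a ⊗ x^⊗i evaluates to a + i · x. Evaluating each term at x = -2:
  Term 0 contributes 4 + 0 · -2 = 4
  Term 1 contributes 1 + 1 · -2 = -1
  Term 2 contributes 10 + 2 · -2 = 6
p(-2) = ⊕ of these = min[4, -1, 6] = -1.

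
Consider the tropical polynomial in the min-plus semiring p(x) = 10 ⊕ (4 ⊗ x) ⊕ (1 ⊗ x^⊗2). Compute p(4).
p(4) = 8

A tropical monomial a ⊗ x^⊗i evaluates to a + i · x. Evaluating each term at x = 4:
  Term 0 contributes 10 + 0 · 4 = 10
  Term 1 contributes 4 + 1 · 4 = 8
  Term 2 contributes 1 + 2 · 4 = 9
p(4) = ⊕ of these = min[10, 8, 9] = 8.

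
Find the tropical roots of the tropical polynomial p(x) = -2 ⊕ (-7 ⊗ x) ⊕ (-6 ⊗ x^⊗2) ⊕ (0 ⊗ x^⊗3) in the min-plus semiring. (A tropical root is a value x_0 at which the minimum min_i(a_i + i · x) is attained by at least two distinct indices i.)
Roots: {-6, -1, 5}

Each tropical root is a break point of the lower envelope of the lines y = a_i + i · x (there are 4 lines, with slopes 0, 1, ..., 3). Only the lines that attain the minimum somewhere contribute to roots; other lines are dominated. Here the surviving (envelope) indices are i = 3, i = 2, i = 1, i = 0.
Intersections between consecutive envelope lines give the roots: for adjacent envelope indices i < j the intersection is x = (a_i − a_j) / (j − i). Reading off the sorted break points: {-6, -1, 5}.
Verification: at each break x_0, at least two indices attain the minimum of min_i(a_i + i · x_0).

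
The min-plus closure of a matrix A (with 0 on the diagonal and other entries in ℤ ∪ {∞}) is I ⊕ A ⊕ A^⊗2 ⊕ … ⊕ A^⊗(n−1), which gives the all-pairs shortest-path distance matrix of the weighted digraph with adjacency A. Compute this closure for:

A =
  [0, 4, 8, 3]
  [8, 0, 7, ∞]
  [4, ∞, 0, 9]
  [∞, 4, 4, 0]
Closure =
  [0, 4, 7, 3]
  [8, 0, 7, 11]
  [4, 8, 0, 7]
  [8, 4, 4, 0]

This is the Floyd-Warshall all-pairs shortest-path computation. For each intermediate vertex k = 0, 1, …, 3, update dist[i][j] ← min(dist[i][j], dist[i][k] + dist[k][j]). The final matrix gives, for each (i, j), the minimum total weight of any directed path from i to j (possibly empty when i = j).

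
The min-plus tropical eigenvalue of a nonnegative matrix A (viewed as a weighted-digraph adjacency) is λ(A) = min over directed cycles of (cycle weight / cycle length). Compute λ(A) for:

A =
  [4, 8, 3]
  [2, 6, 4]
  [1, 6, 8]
λ(A) = 2

Enumerate directed cycles and compute their means (weight / length). Sample:
  cycle 0 → 0: weight = 4, length = 1, mean = 4/1 ≈ 4.000
  cycle 1 → 1: weight = 6, length = 1, mean = 6/1 ≈ 6.000
  cycle 2 → 2: weight = 8, length = 1, mean = 8/1 ≈ 8.000
  cycle 0 → 1 → 0: weight = 10, length = 2, mean = 10/2 ≈ 5.000
  cycle 0 → 2 → 0: weight = 4, length = 2, mean = 4/2 ≈ 2.000
  cycle 1 → 0 → 1: weight = 10, length = 2, mean = 10/2 ≈ 5.000
Minimum mean = 2.000, attained e.g. along the cycle 0 → 2 → 0 with weight 4 and length 2. So λ(A) = 4/2 = 2.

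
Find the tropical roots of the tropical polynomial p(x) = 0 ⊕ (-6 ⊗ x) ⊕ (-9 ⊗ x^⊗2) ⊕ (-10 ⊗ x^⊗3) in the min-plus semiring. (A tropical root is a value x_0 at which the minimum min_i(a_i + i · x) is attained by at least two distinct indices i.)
Roots: {1, 3, 6}

Each tropical root is a break point of the lower envelope of the lines y = a_i + i · x (there are 4 lines, with slopes 0, 1, ..., 3). Only the lines that attain the minimum somewhere contribute to roots; other lines are dominated. Here the surviving (envelope) indices are i = 3, i = 2, i = 1, i = 0.
Intersections between consecutive envelope lines give the roots: for adjacent envelope indices i < j the intersection is x = (a_i − a_j) / (j − i). Reading off the sorted break points: {1, 3, 6}.
Verification: at each break x_0, at least two indices attain the minimum of min_i(a_i + i · x_0).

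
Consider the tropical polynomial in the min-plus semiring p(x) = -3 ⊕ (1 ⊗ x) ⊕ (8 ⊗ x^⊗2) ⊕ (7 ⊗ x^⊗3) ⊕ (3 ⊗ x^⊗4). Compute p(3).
p(3) = -3

A tropical monomial a ⊗ x^⊗i evaluates to a + i · x. Evaluating each term at x = 3:
  Term 0 contributes -3 + 0 · 3 = -3
  Term 1 contributes 1 + 1 · 3 = 4
  Term 2 contributes 8 + 2 · 3 = 14
  Term 3 contributes 7 + 3 · 3 = 16
  Term 4 contributes 3 + 4 · 3 = 15
p(3) = ⊕ of these = min[-3, 4, 14, 16, 15] = -3.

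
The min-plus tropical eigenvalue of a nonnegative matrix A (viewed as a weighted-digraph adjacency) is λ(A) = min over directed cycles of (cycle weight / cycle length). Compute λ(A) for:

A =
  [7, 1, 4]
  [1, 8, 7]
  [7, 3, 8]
λ(A) = 1

Enumerate directed cycles and compute their means (weight / length). Sample:
  cycle 0 → 0: weight = 7, length = 1, mean = 7/1 ≈ 7.000
  cycle 1 → 1: weight = 8, length = 1, mean = 8/1 ≈ 8.000
  cycle 2 → 2: weight = 8, length = 1, mean = 8/1 ≈ 8.000
  cycle 0 → 1 → 0: weight = 2, length = 2, mean = 2/2 ≈ 1.000
  cycle 0 → 2 → 0: weight = 11, length = 2, mean = 11/2 ≈ 5.500
  cycle 1 → 0 → 1: weight = 2, length = 2, mean = 2/2 ≈ 1.000
Minimum mean = 1.000, attained e.g. along the cycle 0 → 1 → 0 with weight 2 and length 2. So λ(A) = 2/2 = 1.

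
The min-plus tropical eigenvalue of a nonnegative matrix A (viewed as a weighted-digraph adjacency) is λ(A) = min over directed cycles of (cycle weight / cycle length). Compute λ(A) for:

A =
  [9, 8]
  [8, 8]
λ(A) = 8

Enumerate directed cycles and compute their means (weight / length). Sample:
  cycle 0 → 0: weight = 9, length = 1, mean = 9/1 ≈ 9.000
  cycle 1 → 1: weight = 8, length = 1, mean = 8/1 ≈ 8.000
  cycle 0 → 1 → 0: weight = 16, length = 2, mean = 16/2 ≈ 8.000
  cycle 1 → 0 → 1: weight = 16, length = 2, mean = 16/2 ≈ 8.000
Minimum mean = 8.000, attained e.g. along the cycle 1 → 1 with weight 8 and length 1. So λ(A) = 8/1 = 8.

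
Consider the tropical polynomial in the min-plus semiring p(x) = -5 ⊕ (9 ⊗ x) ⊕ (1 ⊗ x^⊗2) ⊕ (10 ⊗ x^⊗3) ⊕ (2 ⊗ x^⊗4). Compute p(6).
p(6) = -5

A tropical monomial a ⊗ x^⊗i evaluates to a + i · x. Evaluating each term at x = 6:
  Term 0 contributes -5 + 0 · 6 = -5
  Term 1 contributes 9 + 1 · 6 = 15
  Term 2 contributes 1 + 2 · 6 = 13
  Term 3 contributes 10 + 3 · 6 = 28
  Term 4 contributes 2 + 4 · 6 = 26
p(6) = ⊕ of these = min[-5, 15, 13, 28, 26] = -5.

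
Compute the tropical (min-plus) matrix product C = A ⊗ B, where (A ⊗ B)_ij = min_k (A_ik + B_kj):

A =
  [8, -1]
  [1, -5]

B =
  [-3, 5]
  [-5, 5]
A ⊗ B =
  [-6, 4]
  [-10, 0]

Apply the min-plus product entry-by-entry:
  C[0][0] = min over k of (A[0][0] + B[0][0] = 8 + -3 = 5, A[0][1] + B[1][0] = -1 + -5 = -6) = -6 (attained at k = 1)
  C[0][1] = min over k of (A[0][0] + B[0][1] = 8 + 5 = 13, A[0][1] + B[1][1] = -1 + 5 = 4) = 4 (attained at k = 1)
  C[1][0] = min over k of (A[1][0] + B[0][0] = 1 + -3 = -2, A[1][1] + B[1][0] = -5 + -5 = -10) = -10 (attained at k = 1)
  C[1][1] = min over k of (A[1][0] + B[0][1] = 1 + 5 = 6, A[1][1] + B[1][1] = -5 + 5 = 0) = 0 (attained at k = 1)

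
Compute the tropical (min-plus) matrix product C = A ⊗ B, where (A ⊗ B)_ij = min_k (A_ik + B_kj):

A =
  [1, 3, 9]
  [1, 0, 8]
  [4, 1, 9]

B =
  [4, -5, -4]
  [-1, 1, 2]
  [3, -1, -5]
A ⊗ B =
  [2, -4, -3]
  [-1, -4, -3]
  [0, -1, 0]

Apply the min-plus product entry-by-entry:
  C[0][0] = min over k of (A[0][0] + B[0][0] = 1 + 4 = 5, A[0][1] + B[1][0] = 3 + -1 = 2, A[0][2] + B[2][0] = 9 + 3 = 12) = 2 (attained at k = 1)
  C[0][1] = min over k of (A[0][0] + B[0][1] = 1 + -5 = -4, A[0][1] + B[1][1] = 3 + 1 = 4, A[0][2] + B[2][1] = 9 + -1 = 8) = -4 (attained at k = 0)
  C[0][2] = min over k of (A[0][0] + B[0][2] = 1 + -4 = -3, A[0][1] + B[1][2] = 3 + 2 = 5, A[0][2] + B[2][2] = 9 + -5 = 4) = -3 (attained at k = 0)
  C[1][0] = min over k of (A[1][0] + B[0][0] = 1 + 4 = 5, A[1][1] + B[1][0] = 0 + -1 = -1, A[1][2] + B[2][0] = 8 + 3 = 11) = -1 (attained at k = 1)
  C[1][1] = min over k of (A[1][0] + B[0][1] = 1 + -5 = -4, A[1][1] + B[1][1] = 0 + 1 = 1, A[1][2] + B[2][1] = 8 + -1 = 7) = -4 (attained at k = 0)
  C[1][2] = min over k of (A[1][0] + B[0][2] = 1 + -4 = -3, A[1][1] + B[1][2] = 0 + 2 = 2, A[1][2] + B[2][2] = 8 + -5 = 3) = -3 (attained at k = 0)
  C[2][0] = min over k of (A[2][0] + B[0][0] = 4 + 4 = 8, A[2][1] + B[1][0] = 1 + -1 = 0, A[2][2] + B[2][0] = 9 + 3 = 12) = 0 (attained at k = 1)
  C[2][1] = min over k of (A[2][0] + B[0][1] = 4 + -5 = -1, A[2][1] + B[1][1] = 1 + 1 = 2, A[2][2] + B[2][1] = 9 + -1 = 8) = -1 (attained at k = 0)
  C[2][2] = min over k of (A[2][0] + B[0][2] = 4 + -4 = 0, A[2][1] + B[1][2] = 1 + 2 = 3, A[2][2] + B[2][2] = 9 + -5 = 4) = 0 (attained at k = 0)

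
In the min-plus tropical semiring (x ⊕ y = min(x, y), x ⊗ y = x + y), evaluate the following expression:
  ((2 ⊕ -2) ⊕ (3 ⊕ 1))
((2 ⊕ -2) ⊕ (3 ⊕ 1)) = -2

Expand innermost to outermost. Recall ⊕ takes the minimum of its arguments and ⊗ takes their sum. Working out the expression ((2 ⊕ -2) ⊕ (3 ⊕ 1)) gives -2.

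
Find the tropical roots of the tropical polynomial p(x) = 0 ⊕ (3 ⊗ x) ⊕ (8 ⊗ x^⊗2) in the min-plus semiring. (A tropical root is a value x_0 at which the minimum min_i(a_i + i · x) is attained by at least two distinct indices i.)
Roots: {-5, -3}

Each tropical root is a break point of the lower envelope of the lines y = a_i + i · x (there are 3 lines, with slopes 0, 1, ..., 2). Only the lines that attain the minimum somewhere contribute to roots; other lines are dominated. Here the surviving (envelope) indices are i = 2, i = 1, i = 0.
Intersections between consecutive envelope lines give the roots: for adjacent envelope indices i < j the intersection is x = (a_i − a_j) / (j − i). Reading off the sorted break points: {-5, -3}.
Verification: at each break x_0, at least two indices attain the minimum of min_i(a_i + i · x_0).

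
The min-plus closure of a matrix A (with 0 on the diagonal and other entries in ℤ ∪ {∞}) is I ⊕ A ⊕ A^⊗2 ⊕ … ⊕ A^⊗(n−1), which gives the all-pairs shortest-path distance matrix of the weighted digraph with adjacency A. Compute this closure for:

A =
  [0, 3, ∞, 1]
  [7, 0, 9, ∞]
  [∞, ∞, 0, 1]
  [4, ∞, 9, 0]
Closure =
  [0, 3, 10, 1]
  [7, 0, 9, 8]
  [5, 8, 0, 1]
  [4, 7, 9, 0]

This is the Floyd-Warshall all-pairs shortest-path computation. For each intermediate vertex k = 0, 1, …, 3, update dist[i][j] ← min(dist[i][j], dist[i][k] + dist[k][j]). The final matrix gives, for each (i, j), the minimum total weight of any directed path from i to j (possibly empty when i = j).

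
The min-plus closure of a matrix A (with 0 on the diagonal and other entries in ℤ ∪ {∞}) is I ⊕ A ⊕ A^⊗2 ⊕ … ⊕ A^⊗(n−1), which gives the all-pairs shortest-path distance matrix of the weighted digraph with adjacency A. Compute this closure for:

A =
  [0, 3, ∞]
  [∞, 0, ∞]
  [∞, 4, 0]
Closure =
  [0, 3, ∞]
  [∞, 0, ∞]
  [∞, 4, 0]

This is the Floyd-Warshall all-pairs shortest-path computation. For each intermediate vertex k = 0, 1, …, 2, update dist[i][j] ← min(dist[i][j], dist[i][k] + dist[k][j]). The final matrix gives, for each (i, j), the minimum total weight of any directed path from i to j (possibly empty when i = j).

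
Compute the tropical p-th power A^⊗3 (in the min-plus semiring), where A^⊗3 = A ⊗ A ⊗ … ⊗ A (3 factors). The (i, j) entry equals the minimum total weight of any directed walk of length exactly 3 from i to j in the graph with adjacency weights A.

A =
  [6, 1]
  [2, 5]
A^⊗3 =
  [8, 4]
  [5, 8]

Each entry (A^⊗3)_ij equals the minimum over all length-3 walks i = v_0 → v_1 → … → v_3 = j of Σ_t A[v_t][v_{t+1}]. For example, for (i, j) = (0, 1) we minimise over 4 possible intermediate vertex sequences; the minimum is 4, attained along the walk 0 → 1 → 0 → 1.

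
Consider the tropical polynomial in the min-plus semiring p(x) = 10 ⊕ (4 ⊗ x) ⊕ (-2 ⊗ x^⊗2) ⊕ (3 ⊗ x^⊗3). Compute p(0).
p(0) = -2

A tropical monomial a ⊗ x^⊗i evaluates to a + i · x. Evaluating each term at x = 0:
  Term 0 contributes 10 + 0 · 0 = 10
  Term 1 contributes 4 + 1 · 0 = 4
  Term 2 contributes -2 + 2 · 0 = -2
  Term 3 contributes 3 + 3 · 0 = 3
p(0) = ⊕ of these = min[10, 4, -2, 3] = -2.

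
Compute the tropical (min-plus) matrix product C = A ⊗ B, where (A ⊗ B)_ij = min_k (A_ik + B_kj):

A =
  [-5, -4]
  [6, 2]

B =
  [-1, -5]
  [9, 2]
A ⊗ B =
  [-6, -10]
  [5, 1]

Apply the min-plus product entry-by-entry:
  C[0][0] = min over k of (A[0][0] + B[0][0] = -5 + -1 = -6, A[0][1] + B[1][0] = -4 + 9 = 5) = -6 (attained at k = 0)
  C[0][1] = min over k of (A[0][0] + B[0][1] = -5 + -5 = -10, A[0][1] + B[1][1] = -4 + 2 = -2) = -10 (attained at k = 0)
  C[1][0] = min over k of (A[1][0] + B[0][0] = 6 + -1 = 5, A[1][1] + B[1][0] = 2 + 9 = 11) = 5 (attained at k = 0)
  C[1][1] = min over k of (A[1][0] + B[0][1] = 6 + -5 = 1, A[1][1] + B[1][1] = 2 + 2 = 4) = 1 (attained at k = 0)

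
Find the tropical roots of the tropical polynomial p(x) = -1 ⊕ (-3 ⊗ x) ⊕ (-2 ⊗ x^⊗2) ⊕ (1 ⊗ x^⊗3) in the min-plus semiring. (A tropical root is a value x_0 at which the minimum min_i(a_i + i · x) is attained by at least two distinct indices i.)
Roots: {-3, -1, 2}

Each tropical root is a break point of the lower envelope of the lines y = a_i + i · x (there are 4 lines, with slopes 0, 1, ..., 3). Only the lines that attain the minimum somewhere contribute to roots; other lines are dominated. Here the surviving (envelope) indices are i = 3, i = 2, i = 1, i = 0.
Intersections between consecutive envelope lines give the roots: for adjacent envelope indices i < j the intersection is x = (a_i − a_j) / (j − i). Reading off the sorted break points: {-3, -1, 2}.
Verification: at each break x_0, at least two indices attain the minimum of min_i(a_i + i · x_0).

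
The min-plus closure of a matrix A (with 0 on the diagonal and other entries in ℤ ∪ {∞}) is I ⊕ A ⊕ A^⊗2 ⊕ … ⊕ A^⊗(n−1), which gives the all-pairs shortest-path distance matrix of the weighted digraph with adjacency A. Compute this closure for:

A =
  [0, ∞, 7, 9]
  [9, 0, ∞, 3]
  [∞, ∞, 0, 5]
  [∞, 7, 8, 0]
Closure =
  [0, 16, 7, 9]
  [9, 0, 11, 3]
  [21, 12, 0, 5]
  [16, 7, 8, 0]

This is the Floyd-Warshall all-pairs shortest-path computation. For each intermediate vertex k = 0, 1, …, 3, update dist[i][j] ← min(dist[i][j], dist[i][k] + dist[k][j]). The final matrix gives, for each (i, j), the minimum total weight of any directed path from i to j (possibly empty when i = j).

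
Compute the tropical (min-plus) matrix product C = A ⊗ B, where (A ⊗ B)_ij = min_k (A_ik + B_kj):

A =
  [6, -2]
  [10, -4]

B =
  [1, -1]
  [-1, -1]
A ⊗ B =
  [-3, -3]
  [-5, -5]

Apply the min-plus product entry-by-entry:
  C[0][0] = min over k of (A[0][0] + B[0][0] = 6 + 1 = 7, A[0][1] + B[1][0] = -2 + -1 = -3) = -3 (attained at k = 1)
  C[0][1] = min over k of (A[0][0] + B[0][1] = 6 + -1 = 5, A[0][1] + B[1][1] = -2 + -1 = -3) = -3 (attained at k = 1)
  C[1][0] = min over k of (A[1][0] + B[0][0] = 10 + 1 = 11, A[1][1] + B[1][0] = -4 + -1 = -5) = -5 (attained at k = 1)
  C[1][1] = min over k of (A[1][0] + B[0][1] = 10 + -1 = 9, A[1][1] + B[1][1] = -4 + -1 = -5) = -5 (attained at k = 1)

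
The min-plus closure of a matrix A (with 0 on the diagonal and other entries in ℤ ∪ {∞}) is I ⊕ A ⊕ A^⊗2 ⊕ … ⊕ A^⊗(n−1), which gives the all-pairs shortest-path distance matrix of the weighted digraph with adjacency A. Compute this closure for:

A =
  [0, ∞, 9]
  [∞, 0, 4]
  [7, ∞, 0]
Closure =
  [0, ∞, 9]
  [11, 0, 4]
  [7, ∞, 0]

This is the Floyd-Warshall all-pairs shortest-path computation. For each intermediate vertex k = 0, 1, …, 2, update dist[i][j] ← min(dist[i][j], dist[i][k] + dist[k][j]). The final matrix gives, for each (i, j), the minimum total weight of any directed path from i to j (possibly empty when i = j).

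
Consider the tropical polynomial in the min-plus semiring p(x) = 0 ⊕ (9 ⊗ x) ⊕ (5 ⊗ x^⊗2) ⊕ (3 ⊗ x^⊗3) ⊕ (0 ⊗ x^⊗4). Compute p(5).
p(5) = 0

A tropical monomial a ⊗ x^⊗i evaluates to a + i · x. Evaluating each term at x = 5:
  Term 0 contributes 0 + 0 · 5 = 0
  Term 1 contributes 9 + 1 · 5 = 14
  Term 2 contributes 5 + 2 · 5 = 15
  Term 3 contributes 3 + 3 · 5 = 18
  Term 4 contributes 0 + 4 · 5 = 20
p(5) = ⊕ of these = min[0, 14, 15, 18, 20] = 0.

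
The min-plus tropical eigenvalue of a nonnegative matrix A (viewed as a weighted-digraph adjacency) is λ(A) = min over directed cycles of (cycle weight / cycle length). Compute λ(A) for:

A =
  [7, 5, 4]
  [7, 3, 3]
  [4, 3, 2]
λ(A) = 2

Enumerate directed cycles and compute their means (weight / length). Sample:
  cycle 0 → 0: weight = 7, length = 1, mean = 7/1 ≈ 7.000
  cycle 1 → 1: weight = 3, length = 1, mean = 3/1 ≈ 3.000
  cycle 2 → 2: weight = 2, length = 1, mean = 2/1 ≈ 2.000
  cycle 0 → 1 → 0: weight = 12, length = 2, mean = 12/2 ≈ 6.000
  cycle 0 → 2 → 0: weight = 8, length = 2, mean = 8/2 ≈ 4.000
  cycle 1 → 0 → 1: weight = 12, length = 2, mean = 12/2 ≈ 6.000
Minimum mean = 2.000, attained e.g. along the cycle 2 → 2 with weight 2 and length 1. So λ(A) = 2/1 = 2.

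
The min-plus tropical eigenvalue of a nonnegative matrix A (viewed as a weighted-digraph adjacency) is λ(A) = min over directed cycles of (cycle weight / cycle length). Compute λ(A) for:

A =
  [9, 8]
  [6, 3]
λ(A) = 3

Enumerate directed cycles and compute their means (weight / length). Sample:
  cycle 0 → 0: weight = 9, length = 1, mean = 9/1 ≈ 9.000
  cycle 1 → 1: weight = 3, length = 1, mean = 3/1 ≈ 3.000
  cycle 0 → 1 → 0: weight = 14, length = 2, mean = 14/2 ≈ 7.000
  cycle 1 → 0 → 1: weight = 14, length = 2, mean = 14/2 ≈ 7.000
Minimum mean = 3.000, attained e.g. along the cycle 1 → 1 with weight 3 and length 1. So λ(A) = 3/1 = 3.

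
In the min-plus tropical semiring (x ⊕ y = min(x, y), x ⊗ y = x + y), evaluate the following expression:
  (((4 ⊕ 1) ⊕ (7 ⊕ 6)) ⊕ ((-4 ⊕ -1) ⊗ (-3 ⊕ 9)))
(((4 ⊕ 1) ⊕ (7 ⊕ 6)) ⊕ ((-4 ⊕ -1) ⊗ (-3 ⊕ 9))) = -7

Expand innermost to outermost. Recall ⊕ takes the minimum of its arguments and ⊗ takes their sum. Working out the expression (((4 ⊕ 1) ⊕ (7 ⊕ 6)) ⊕ ((-4 ⊕ -1) ⊗ (-3 ⊕ 9))) gives -7.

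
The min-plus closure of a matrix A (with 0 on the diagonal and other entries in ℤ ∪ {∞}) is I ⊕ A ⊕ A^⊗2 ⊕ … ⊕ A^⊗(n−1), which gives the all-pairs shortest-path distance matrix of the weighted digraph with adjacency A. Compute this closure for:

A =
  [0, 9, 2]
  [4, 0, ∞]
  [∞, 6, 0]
Closure =
  [0, 8, 2]
  [4, 0, 6]
  [10, 6, 0]

This is the Floyd-Warshall all-pairs shortest-path computation. For each intermediate vertex k = 0, 1, …, 2, update dist[i][j] ← min(dist[i][j], dist[i][k] + dist[k][j]). The final matrix gives, for each (i, j), the minimum total weight of any directed path from i to j (possibly empty when i = j).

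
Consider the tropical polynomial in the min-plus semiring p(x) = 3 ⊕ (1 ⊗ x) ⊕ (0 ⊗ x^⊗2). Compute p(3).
p(3) = 3

A tropical monomial a ⊗ x^⊗i evaluates to a + i · x. Evaluating each term at x = 3:
  Term 0 contributes 3 + 0 · 3 = 3
  Term 1 contributes 1 + 1 · 3 = 4
  Term 2 contributes 0 + 2 · 3 = 6
p(3) = ⊕ of these = min[3, 4, 6] = 3.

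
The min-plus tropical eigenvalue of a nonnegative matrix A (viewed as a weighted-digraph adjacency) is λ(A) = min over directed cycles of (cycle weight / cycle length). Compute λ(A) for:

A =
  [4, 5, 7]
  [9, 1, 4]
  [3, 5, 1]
λ(A) = 1

Enumerate directed cycles and compute their means (weight / length). Sample:
  cycle 0 → 0: weight = 4, length = 1, mean = 4/1 ≈ 4.000
  cycle 1 → 1: weight = 1, length = 1, mean = 1/1 ≈ 1.000
  cycle 2 → 2: weight = 1, length = 1, mean = 1/1 ≈ 1.000
  cycle 0 → 1 → 0: weight = 14, length = 2, mean = 14/2 ≈ 7.000
  cycle 0 → 2 → 0: weight = 10, length = 2, mean = 10/2 ≈ 5.000
  cycle 1 → 0 → 1: weight = 14, length = 2, mean = 14/2 ≈ 7.000
Minimum mean = 1.000, attained e.g. along the cycle 1 → 1 with weight 1 and length 1. So λ(A) = 1/1 = 1.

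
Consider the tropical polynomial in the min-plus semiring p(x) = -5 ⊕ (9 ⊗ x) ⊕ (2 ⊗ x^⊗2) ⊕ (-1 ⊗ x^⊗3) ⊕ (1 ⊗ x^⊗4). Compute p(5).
p(5) = -5

A tropical monomial a ⊗ x^⊗i evaluates to a + i · x. Evaluating each term at x = 5:
  Term 0 contributes -5 + 0 · 5 = -5
  Term 1 contributes 9 + 1 · 5 = 14
  Term 2 contributes 2 + 2 · 5 = 12
  Term 3 contributes -1 + 3 · 5 = 14
  Term 4 contributes 1 + 4 · 5 = 21
p(5) = ⊕ of these = min[-5, 14, 12, 14, 21] = -5.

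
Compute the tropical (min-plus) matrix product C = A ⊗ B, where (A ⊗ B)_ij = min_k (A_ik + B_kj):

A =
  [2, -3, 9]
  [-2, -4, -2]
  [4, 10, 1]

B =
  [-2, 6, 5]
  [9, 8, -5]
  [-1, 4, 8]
A ⊗ B =
  [0, 5, -8]
  [-4, 2, -9]
  [0, 5, 5]

Apply the min-plus product entry-by-entry:
  C[0][0] = min over k of (A[0][0] + B[0][0] = 2 + -2 = 0, A[0][1] + B[1][0] = -3 + 9 = 6, A[0][2] + B[2][0] = 9 + -1 = 8) = 0 (attained at k = 0)
  C[0][1] = min over k of (A[0][0] + B[0][1] = 2 + 6 = 8, A[0][1] + B[1][1] = -3 + 8 = 5, A[0][2] + B[2][1] = 9 + 4 = 13) = 5 (attained at k = 1)
  C[0][2] = min over k of (A[0][0] + B[0][2] = 2 + 5 = 7, A[0][1] + B[1][2] = -3 + -5 = -8, A[0][2] + B[2][2] = 9 + 8 = 17) = -8 (attained at k = 1)
  C[1][0] = min over k of (A[1][0] + B[0][0] = -2 + -2 = -4, A[1][1] + B[1][0] = -4 + 9 = 5, A[1][2] + B[2][0] = -2 + -1 = -3) = -4 (attained at k = 0)
  C[1][1] = min over k of (A[1][0] + B[0][1] = -2 + 6 = 4, A[1][1] + B[1][1] = -4 + 8 = 4, A[1][2] + B[2][1] = -2 + 4 = 2) = 2 (attained at k = 2)
  C[1][2] = min over k of (A[1][0] + B[0][2] = -2 + 5 = 3, A[1][1] + B[1][2] = -4 + -5 = -9, A[1][2] + B[2][2] = -2 + 8 = 6) = -9 (attained at k = 1)
  C[2][0] = min over k of (A[2][0] + B[0][0] = 4 + -2 = 2, A[2][1] + B[1][0] = 10 + 9 = 19, A[2][2] + B[2][0] = 1 + -1 = 0) = 0 (attained at k = 2)
  C[2][1] = min over k of (A[2][0] + B[0][1] = 4 + 6 = 10, A[2][1] + B[1][1] = 10 + 8 = 18, A[2][2] + B[2][1] = 1 + 4 = 5) = 5 (attained at k = 2)
  C[2][2] = min over k of (A[2][0] + B[0][2] = 4 + 5 = 9, A[2][1] + B[1][2] = 10 + -5 = 5, A[2][2] + B[2][2] = 1 + 8 = 9) = 5 (attained at k = 1)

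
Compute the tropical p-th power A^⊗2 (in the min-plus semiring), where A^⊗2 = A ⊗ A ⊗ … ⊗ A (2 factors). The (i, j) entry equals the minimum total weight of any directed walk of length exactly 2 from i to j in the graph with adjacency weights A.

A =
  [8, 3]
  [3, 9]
A^⊗2 =
  [6, 11]
  [11, 6]

Each entry (A^⊗2)_ij equals the minimum over all length-2 walks i = v_0 → v_1 → … → v_2 = j of Σ_t A[v_t][v_{t+1}]. For example, for (i, j) = (0, 1) we minimise over 2 possible intermediate vertex sequences; the minimum is 11, attained along the walk 0 → 0 → 1.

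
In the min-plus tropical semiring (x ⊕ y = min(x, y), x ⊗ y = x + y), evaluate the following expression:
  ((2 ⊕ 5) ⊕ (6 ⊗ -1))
((2 ⊕ 5) ⊕ (6 ⊗ -1)) = 2

Expand innermost to outermost. Recall ⊕ takes the minimum of its arguments and ⊗ takes their sum. Working out the expression ((2 ⊕ 5) ⊕ (6 ⊗ -1)) gives 2.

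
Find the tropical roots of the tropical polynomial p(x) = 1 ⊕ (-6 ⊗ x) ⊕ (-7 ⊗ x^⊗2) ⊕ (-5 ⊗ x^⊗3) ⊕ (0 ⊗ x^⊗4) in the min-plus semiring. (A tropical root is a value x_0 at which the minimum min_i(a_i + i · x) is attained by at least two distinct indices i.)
Roots: {-5, -2, 1, 7}

Each tropical root is a break point of the lower envelope of the lines y = a_i + i · x (there are 5 lines, with slopes 0, 1, ..., 4). Only the lines that attain the minimum somewhere contribute to roots; other lines are dominated. Here the surviving (envelope) indices are i = 4, i = 3, i = 2, i = 1, i = 0.
Intersections between consecutive envelope lines give the roots: for adjacent envelope indices i < j the intersection is x = (a_i − a_j) / (j − i). Reading off the sorted break points: {-5, -2, 1, 7}.
Verification: at each break x_0, at least two indices attain the minimum of min_i(a_i + i · x_0).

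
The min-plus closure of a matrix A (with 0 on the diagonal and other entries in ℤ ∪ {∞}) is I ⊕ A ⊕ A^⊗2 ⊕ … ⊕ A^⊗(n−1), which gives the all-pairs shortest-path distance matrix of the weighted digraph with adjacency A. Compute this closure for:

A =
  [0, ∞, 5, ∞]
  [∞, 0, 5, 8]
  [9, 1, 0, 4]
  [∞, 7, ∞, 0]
Closure =
  [0, 6, 5, 9]
  [14, 0, 5, 8]
  [9, 1, 0, 4]
  [21, 7, 12, 0]

This is the Floyd-Warshall all-pairs shortest-path computation. For each intermediate vertex k = 0, 1, …, 3, update dist[i][j] ← min(dist[i][j], dist[i][k] + dist[k][j]). The final matrix gives, for each (i, j), the minimum total weight of any directed path from i to j (possibly empty when i = j).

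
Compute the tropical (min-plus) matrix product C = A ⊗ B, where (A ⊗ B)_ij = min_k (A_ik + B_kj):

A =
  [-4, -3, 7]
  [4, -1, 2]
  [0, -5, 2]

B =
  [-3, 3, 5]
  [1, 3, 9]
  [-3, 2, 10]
A ⊗ B =
  [-7, -1, 1]
  [-1, 2, 8]
  [-4, -2, 4]

Apply the min-plus product entry-by-entry:
  C[0][0] = min over k of (A[0][0] + B[0][0] = -4 + -3 = -7, A[0][1] + B[1][0] = -3 + 1 = -2, A[0][2] + B[2][0] = 7 + -3 = 4) = -7 (attained at k = 0)
  C[0][1] = min over k of (A[0][0] + B[0][1] = -4 + 3 = -1, A[0][1] + B[1][1] = -3 + 3 = 0, A[0][2] + B[2][1] = 7 + 2 = 9) = -1 (attained at k = 0)
  C[0][2] = min over k of (A[0][0] + B[0][2] = -4 + 5 = 1, A[0][1] + B[1][2] = -3 + 9 = 6, A[0][2] + B[2][2] = 7 + 10 = 17) = 1 (attained at k = 0)
  C[1][0] = min over k of (A[1][0] + B[0][0] = 4 + -3 = 1, A[1][1] + B[1][0] = -1 + 1 = 0, A[1][2] + B[2][0] = 2 + -3 = -1) = -1 (attained at k = 2)
  C[1][1] = min over k of (A[1][0] + B[0][1] = 4 + 3 = 7, A[1][1] + B[1][1] = -1 + 3 = 2, A[1][2] + B[2][1] = 2 + 2 = 4) = 2 (attained at k = 1)
  C[1][2] = min over k of (A[1][0] + B[0][2] = 4 + 5 = 9, A[1][1] + B[1][2] = -1 + 9 = 8, A[1][2] + B[2][2] = 2 + 10 = 12) = 8 (attained at k = 1)
  C[2][0] = min over k of (A[2][0] + B[0][0] = 0 + -3 = -3, A[2][1] + B[1][0] = -5 + 1 = -4, A[2][2] + B[2][0] = 2 + -3 = -1) = -4 (attained at k = 1)
  C[2][1] = min over k of (A[2][0] + B[0][1] = 0 + 3 = 3, A[2][1] + B[1][1] = -5 + 3 = -2, A[2][2] + B[2][1] = 2 + 2 = 4) = -2 (attained at k = 1)
  C[2][2] = min over k of (A[2][0] + B[0][2] = 0 + 5 = 5, A[2][1] + B[1][2] = -5 + 9 = 4, A[2][2] + B[2][2] = 2 + 10 = 12) = 4 (attained at k = 1)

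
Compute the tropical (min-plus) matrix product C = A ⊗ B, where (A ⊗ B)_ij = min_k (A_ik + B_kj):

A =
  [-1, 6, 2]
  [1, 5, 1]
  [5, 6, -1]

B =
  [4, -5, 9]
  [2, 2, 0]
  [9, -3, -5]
A ⊗ B =
  [3, -6, -3]
  [5, -4, -4]
  [8, -4, -6]

Apply the min-plus product entry-by-entry:
  C[0][0] = min over k of (A[0][0] + B[0][0] = -1 + 4 = 3, A[0][1] + B[1][0] = 6 + 2 = 8, A[0][2] + B[2][0] = 2 + 9 = 11) = 3 (attained at k = 0)
  C[0][1] = min over k of (A[0][0] + B[0][1] = -1 + -5 = -6, A[0][1] + B[1][1] = 6 + 2 = 8, A[0][2] + B[2][1] = 2 + -3 = -1) = -6 (attained at k = 0)
  C[0][2] = min over k of (A[0][0] + B[0][2] = -1 + 9 = 8, A[0][1] + B[1][2] = 6 + 0 = 6, A[0][2] + B[2][2] = 2 + -5 = -3) = -3 (attained at k = 2)
  C[1][0] = min over k of (A[1][0] + B[0][0] = 1 + 4 = 5, A[1][1] + B[1][0] = 5 + 2 = 7, A[1][2] + B[2][0] = 1 + 9 = 10) = 5 (attained at k = 0)
  C[1][1] = min over k of (A[1][0] + B[0][1] = 1 + -5 = -4, A[1][1] + B[1][1] = 5 + 2 = 7, A[1][2] + B[2][1] = 1 + -3 = -2) = -4 (attained at k = 0)
  C[1][2] = min over k of (A[1][0] + B[0][2] = 1 + 9 = 10, A[1][1] + B[1][2] = 5 + 0 = 5, A[1][2] + B[2][2] = 1 + -5 = -4) = -4 (attained at k = 2)
  C[2][0] = min over k of (A[2][0] + B[0][0] = 5 + 4 = 9, A[2][1] + B[1][0] = 6 + 2 = 8, A[2][2] + B[2][0] = -1 + 9 = 8) = 8 (attained at k = 1)
  C[2][1] = min over k of (A[2][0] + B[0][1] = 5 + -5 = 0, A[2][1] + B[1][1] = 6 + 2 = 8, A[2][2] + B[2][1] = -1 + -3 = -4) = -4 (attained at k = 2)
  C[2][2] = min over k of (A[2][0] + B[0][2] = 5 + 9 = 14, A[2][1] + B[1][2] = 6 + 0 = 6, A[2][2] + B[2][2] = -1 + -5 = -6) = -6 (attained at k = 2)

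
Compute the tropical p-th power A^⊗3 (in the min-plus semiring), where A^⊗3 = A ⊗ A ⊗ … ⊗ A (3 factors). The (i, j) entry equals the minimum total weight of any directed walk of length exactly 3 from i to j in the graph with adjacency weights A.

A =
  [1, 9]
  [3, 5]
A^⊗3 =
  [3, 11]
  [5, 13]

Each entry (A^⊗3)_ij equals the minimum over all length-3 walks i = v_0 → v_1 → … → v_3 = j of Σ_t A[v_t][v_{t+1}]. For example, for (i, j) = (0, 1) we minimise over 4 possible intermediate vertex sequences; the minimum is 11, attained along the walk 0 → 0 → 0 → 1.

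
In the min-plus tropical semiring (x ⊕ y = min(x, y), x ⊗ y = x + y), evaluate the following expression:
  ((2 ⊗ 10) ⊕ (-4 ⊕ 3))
((2 ⊗ 10) ⊕ (-4 ⊕ 3)) = -4

Expand innermost to outermost. Recall ⊕ takes the minimum of its arguments and ⊗ takes their sum. Working out the expression ((2 ⊗ 10) ⊕ (-4 ⊕ 3)) gives -4.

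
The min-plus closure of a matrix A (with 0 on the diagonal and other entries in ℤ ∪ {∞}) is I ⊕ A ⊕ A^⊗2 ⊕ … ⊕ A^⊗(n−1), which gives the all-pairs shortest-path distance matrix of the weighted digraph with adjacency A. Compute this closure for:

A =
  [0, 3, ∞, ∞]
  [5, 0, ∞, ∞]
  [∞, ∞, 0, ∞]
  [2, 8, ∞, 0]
Closure =
  [0, 3, ∞, ∞]
  [5, 0, ∞, ∞]
  [∞, ∞, 0, ∞]
  [2, 5, ∞, 0]

This is the Floyd-Warshall all-pairs shortest-path computation. For each intermediate vertex k = 0, 1, …, 3, update dist[i][j] ← min(dist[i][j], dist[i][k] + dist[k][j]). The final matrix gives, for each (i, j), the minimum total weight of any directed path from i to j (possibly empty when i = j).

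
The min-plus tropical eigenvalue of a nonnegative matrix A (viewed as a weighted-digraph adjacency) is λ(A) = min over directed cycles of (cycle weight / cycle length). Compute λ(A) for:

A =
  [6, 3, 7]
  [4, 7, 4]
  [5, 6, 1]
λ(A) = 1

Enumerate directed cycles and compute their means (weight / length). Sample:
  cycle 0 → 0: weight = 6, length = 1, mean = 6/1 ≈ 6.000
  cycle 1 → 1: weight = 7, length = 1, mean = 7/1 ≈ 7.000
  cycle 2 → 2: weight = 1, length = 1, mean = 1/1 ≈ 1.000
  cycle 0 → 1 → 0: weight = 7, length = 2, mean = 7/2 ≈ 3.500
  cycle 0 → 2 → 0: weight = 12, length = 2, mean = 12/2 ≈ 6.000
  cycle 1 → 0 → 1: weight = 7, length = 2, mean = 7/2 ≈ 3.500
Minimum mean = 1.000, attained e.g. along the cycle 2 → 2 with weight 1 and length 1. So λ(A) = 1/1 = 1.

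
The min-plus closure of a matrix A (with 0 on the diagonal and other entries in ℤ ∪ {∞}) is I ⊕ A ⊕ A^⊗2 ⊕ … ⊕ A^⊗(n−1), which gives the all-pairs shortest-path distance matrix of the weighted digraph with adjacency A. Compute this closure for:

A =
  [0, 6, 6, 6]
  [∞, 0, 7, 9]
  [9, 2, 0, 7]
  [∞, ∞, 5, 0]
Closure =
  [0, 6, 6, 6]
  [16, 0, 7, 9]
  [9, 2, 0, 7]
  [14, 7, 5, 0]

This is the Floyd-Warshall all-pairs shortest-path computation. For each intermediate vertex k = 0, 1, …, 3, update dist[i][j] ← min(dist[i][j], dist[i][k] + dist[k][j]). The final matrix gives, for each (i, j), the minimum total weight of any directed path from i to j (possibly empty when i = j).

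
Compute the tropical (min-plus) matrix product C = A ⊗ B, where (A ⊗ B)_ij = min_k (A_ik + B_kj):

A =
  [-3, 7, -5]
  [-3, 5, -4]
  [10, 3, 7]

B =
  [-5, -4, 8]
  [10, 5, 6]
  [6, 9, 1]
A ⊗ B =
  [-8, -7, -4]
  [-8, -7, -3]
  [5, 6, 8]

Apply the min-plus product entry-by-entry:
  C[0][0] = min over k of (A[0][0] + B[0][0] = -3 + -5 = -8, A[0][1] + B[1][0] = 7 + 10 = 17, A[0][2] + B[2][0] = -5 + 6 = 1) = -8 (attained at k = 0)
  C[0][1] = min over k of (A[0][0] + B[0][1] = -3 + -4 = -7, A[0][1] + B[1][1] = 7 + 5 = 12, A[0][2] + B[2][1] = -5 + 9 = 4) = -7 (attained at k = 0)
  C[0][2] = min over k of (A[0][0] + B[0][2] = -3 + 8 = 5, A[0][1] + B[1][2] = 7 + 6 = 13, A[0][2] + B[2][2] = -5 + 1 = -4) = -4 (attained at k = 2)
  C[1][0] = min over k of (A[1][0] + B[0][0] = -3 + -5 = -8, A[1][1] + B[1][0] = 5 + 10 = 15, A[1][2] + B[2][0] = -4 + 6 = 2) = -8 (attained at k = 0)
  C[1][1] = min over k of (A[1][0] + B[0][1] = -3 + -4 = -7, A[1][1] + B[1][1] = 5 + 5 = 10, A[1][2] + B[2][1] = -4 + 9 = 5) = -7 (attained at k = 0)
  C[1][2] = min over k of (A[1][0] + B[0][2] = -3 + 8 = 5, A[1][1] + B[1][2] = 5 + 6 = 11, A[1][2] + B[2][2] = -4 + 1 = -3) = -3 (attained at k = 2)
  C[2][0] = min over k of (A[2][0] + B[0][0] = 10 + -5 = 5, A[2][1] + B[1][0] = 3 + 10 = 13, A[2][2] + B[2][0] = 7 + 6 = 13) = 5 (attained at k = 0)
  C[2][1] = min over k of (A[2][0] + B[0][1] = 10 + -4 = 6, A[2][1] + B[1][1] = 3 + 5 = 8, A[2][2] + B[2][1] = 7 + 9 = 16) = 6 (attained at k = 0)
  C[2][2] = min over k of (A[2][0] + B[0][2] = 10 + 8 = 18, A[2][1] + B[1][2] = 3 + 6 = 9, A[2][2] + B[2][2] = 7 + 1 = 8) = 8 (attained at k = 2)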